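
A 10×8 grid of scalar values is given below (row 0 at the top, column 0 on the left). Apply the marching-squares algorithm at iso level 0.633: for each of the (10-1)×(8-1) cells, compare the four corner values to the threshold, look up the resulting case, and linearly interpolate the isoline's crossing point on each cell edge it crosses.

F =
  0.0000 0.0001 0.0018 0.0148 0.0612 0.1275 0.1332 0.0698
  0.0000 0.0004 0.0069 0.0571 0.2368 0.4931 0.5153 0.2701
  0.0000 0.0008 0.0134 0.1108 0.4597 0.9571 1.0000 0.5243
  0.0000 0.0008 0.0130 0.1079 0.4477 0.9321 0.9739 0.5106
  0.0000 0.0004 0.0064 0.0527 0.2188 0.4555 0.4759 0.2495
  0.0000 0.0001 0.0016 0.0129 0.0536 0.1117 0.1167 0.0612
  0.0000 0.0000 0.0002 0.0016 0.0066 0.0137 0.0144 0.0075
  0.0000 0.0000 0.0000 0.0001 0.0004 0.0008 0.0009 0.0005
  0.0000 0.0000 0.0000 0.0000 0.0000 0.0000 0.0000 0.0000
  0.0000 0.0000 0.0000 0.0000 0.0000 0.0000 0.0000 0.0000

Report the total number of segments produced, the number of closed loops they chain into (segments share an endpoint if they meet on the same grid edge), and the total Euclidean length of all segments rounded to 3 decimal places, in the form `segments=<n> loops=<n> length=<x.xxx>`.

segments=8 loops=1 length=7.926

cell (1,4): code 0100 → (1.302,5.000)–(2.000,4.348)
cell (1,5): code 1100 → (1.243,6.000)–(1.302,5.000)
cell (1,6): code 1000 → (2.000,6.771)–(1.243,6.000)
cell (2,4): code 0110 → (2.000,4.348)–(3.000,4.383)
cell (2,6): code 1001 → (3.000,6.736)–(2.000,6.771)
cell (3,4): code 0010 → (3.000,4.383)–(3.628,5.000)
cell (3,5): code 0011 → (3.628,5.000)–(3.685,6.000)
cell (3,6): code 0001 → (3.685,6.000)–(3.000,6.736)
total: 8 segments, chained into 1 closed loop(s), length Σ = 7.926155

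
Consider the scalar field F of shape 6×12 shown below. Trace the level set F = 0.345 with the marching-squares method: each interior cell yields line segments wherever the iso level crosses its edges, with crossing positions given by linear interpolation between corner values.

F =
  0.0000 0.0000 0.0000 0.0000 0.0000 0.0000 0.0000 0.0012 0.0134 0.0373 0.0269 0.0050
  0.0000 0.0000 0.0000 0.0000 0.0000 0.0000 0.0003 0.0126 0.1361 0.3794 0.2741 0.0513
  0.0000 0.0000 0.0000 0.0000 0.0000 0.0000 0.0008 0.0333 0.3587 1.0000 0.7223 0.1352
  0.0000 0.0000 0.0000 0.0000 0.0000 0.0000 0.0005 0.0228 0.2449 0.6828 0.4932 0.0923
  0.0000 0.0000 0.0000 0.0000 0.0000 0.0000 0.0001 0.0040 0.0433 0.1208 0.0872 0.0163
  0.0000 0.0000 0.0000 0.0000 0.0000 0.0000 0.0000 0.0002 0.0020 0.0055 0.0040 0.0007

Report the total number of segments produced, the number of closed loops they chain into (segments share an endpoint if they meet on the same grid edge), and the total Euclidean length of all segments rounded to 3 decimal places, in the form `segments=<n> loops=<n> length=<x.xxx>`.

cell (0,8): code 0100 → (0.899,9.000)–(1.000,8.859)
cell (0,9): code 1000 → (1.000,9.327)–(0.899,9.000)
cell (1,7): code 0100 → (1.938,8.000)–(2.000,7.958)
cell (1,8): code 1110 → (1.000,8.859)–(1.938,8.000)
cell (1,9): code 1101 → (1.158,10.000)–(1.000,9.327)
cell (1,10): code 1000 → (2.000,10.643)–(1.158,10.000)
cell (2,7): code 0010 → (2.000,7.958)–(2.120,8.000)
cell (2,8): code 0111 → (2.120,8.000)–(3.000,8.229)
cell (2,10): code 1001 → (3.000,10.370)–(2.000,10.643)
cell (3,8): code 0010 → (3.000,8.229)–(3.601,9.000)
cell (3,9): code 0011 → (3.601,9.000)–(3.365,10.000)
cell (3,10): code 0001 → (3.365,10.000)–(3.000,10.370)
total: 12 segments, chained into 1 closed loop(s), length Σ = 8.210464

segments=12 loops=1 length=8.210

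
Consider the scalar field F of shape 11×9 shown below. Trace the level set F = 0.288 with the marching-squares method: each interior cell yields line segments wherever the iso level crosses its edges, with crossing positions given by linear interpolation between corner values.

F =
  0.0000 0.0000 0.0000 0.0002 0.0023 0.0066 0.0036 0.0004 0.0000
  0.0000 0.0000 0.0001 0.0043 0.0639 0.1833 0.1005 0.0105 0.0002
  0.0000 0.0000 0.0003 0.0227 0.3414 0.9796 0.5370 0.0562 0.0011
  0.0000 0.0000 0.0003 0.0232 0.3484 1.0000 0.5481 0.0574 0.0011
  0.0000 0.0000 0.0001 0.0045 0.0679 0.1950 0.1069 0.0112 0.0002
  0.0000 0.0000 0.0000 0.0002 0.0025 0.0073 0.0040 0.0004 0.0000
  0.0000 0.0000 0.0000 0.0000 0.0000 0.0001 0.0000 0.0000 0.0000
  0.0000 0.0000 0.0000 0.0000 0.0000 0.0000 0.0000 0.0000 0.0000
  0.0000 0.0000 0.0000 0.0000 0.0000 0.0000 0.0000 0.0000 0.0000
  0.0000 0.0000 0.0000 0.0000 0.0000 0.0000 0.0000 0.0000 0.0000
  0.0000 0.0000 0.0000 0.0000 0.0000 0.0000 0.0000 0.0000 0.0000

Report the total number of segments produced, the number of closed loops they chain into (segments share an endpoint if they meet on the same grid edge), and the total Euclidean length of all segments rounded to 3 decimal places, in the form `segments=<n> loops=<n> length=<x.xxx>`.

segments=10 loops=1 length=8.599

cell (1,3): code 0100 → (1.808,4.000)–(2.000,3.832)
cell (1,4): code 1100 → (1.131,5.000)–(1.808,4.000)
cell (1,5): code 1100 → (1.430,6.000)–(1.131,5.000)
cell (1,6): code 1000 → (2.000,6.518)–(1.430,6.000)
cell (2,3): code 0110 → (2.000,3.832)–(3.000,3.814)
cell (2,6): code 1001 → (3.000,6.530)–(2.000,6.518)
cell (3,3): code 0010 → (3.000,3.814)–(3.215,4.000)
cell (3,4): code 0011 → (3.215,4.000)–(3.884,5.000)
cell (3,5): code 0011 → (3.884,5.000)–(3.590,6.000)
cell (3,6): code 0001 → (3.590,6.000)–(3.000,6.530)
total: 10 segments, chained into 1 closed loop(s), length Σ = 8.599402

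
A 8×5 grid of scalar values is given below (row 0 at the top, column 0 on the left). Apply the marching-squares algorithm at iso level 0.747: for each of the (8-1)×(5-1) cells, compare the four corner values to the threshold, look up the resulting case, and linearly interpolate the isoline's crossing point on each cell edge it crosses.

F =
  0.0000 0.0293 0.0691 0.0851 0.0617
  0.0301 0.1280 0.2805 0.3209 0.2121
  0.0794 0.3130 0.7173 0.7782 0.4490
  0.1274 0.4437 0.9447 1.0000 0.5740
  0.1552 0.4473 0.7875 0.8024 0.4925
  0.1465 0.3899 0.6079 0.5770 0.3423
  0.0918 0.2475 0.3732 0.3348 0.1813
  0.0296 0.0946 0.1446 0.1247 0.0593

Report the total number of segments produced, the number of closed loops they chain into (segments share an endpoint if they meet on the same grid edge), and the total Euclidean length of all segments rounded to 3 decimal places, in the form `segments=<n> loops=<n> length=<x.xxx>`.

segments=10 loops=1 length=6.890

cell (1,2): code 0100 → (1.932,3.000)–(2.000,2.488)
cell (1,3): code 1000 → (2.000,3.095)–(1.932,3.000)
cell (2,1): code 0100 → (2.131,2.000)–(3.000,1.605)
cell (2,2): code 1110 → (2.000,2.488)–(2.131,2.000)
cell (2,3): code 1001 → (3.000,3.594)–(2.000,3.095)
cell (3,1): code 0110 → (3.000,1.605)–(4.000,1.881)
cell (3,3): code 1001 → (4.000,3.179)–(3.000,3.594)
cell (4,1): code 0010 → (4.000,1.881)–(4.226,2.000)
cell (4,2): code 0011 → (4.226,2.000)–(4.246,3.000)
cell (4,3): code 0001 → (4.246,3.000)–(4.000,3.179)
total: 10 segments, chained into 1 closed loop(s), length Σ = 6.890026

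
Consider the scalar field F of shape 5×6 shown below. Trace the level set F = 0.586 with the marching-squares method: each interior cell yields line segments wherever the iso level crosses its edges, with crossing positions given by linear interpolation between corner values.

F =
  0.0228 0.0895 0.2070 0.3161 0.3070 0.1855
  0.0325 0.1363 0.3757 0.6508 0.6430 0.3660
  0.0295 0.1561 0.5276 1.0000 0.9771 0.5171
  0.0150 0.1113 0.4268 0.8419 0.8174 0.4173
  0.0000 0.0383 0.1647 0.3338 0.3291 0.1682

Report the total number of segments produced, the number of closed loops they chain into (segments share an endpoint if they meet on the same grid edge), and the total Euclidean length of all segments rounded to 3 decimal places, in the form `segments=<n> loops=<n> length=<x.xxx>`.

cell (0,2): code 0100 → (0.806,3.000)–(1.000,2.764)
cell (0,3): code 1100 → (0.830,4.000)–(0.806,3.000)
cell (0,4): code 1000 → (1.000,4.206)–(0.830,4.000)
cell (1,2): code 0110 → (1.000,2.764)–(2.000,2.124)
cell (1,4): code 1001 → (2.000,4.850)–(1.000,4.206)
cell (2,2): code 0110 → (2.000,2.124)–(3.000,2.384)
cell (2,4): code 1001 → (3.000,4.578)–(2.000,4.850)
cell (3,2): code 0010 → (3.000,2.384)–(3.504,3.000)
cell (3,3): code 0011 → (3.504,3.000)–(3.474,4.000)
cell (3,4): code 0001 → (3.474,4.000)–(3.000,4.578)
total: 10 segments, chained into 1 closed loop(s), length Σ = 8.562977

segments=10 loops=1 length=8.563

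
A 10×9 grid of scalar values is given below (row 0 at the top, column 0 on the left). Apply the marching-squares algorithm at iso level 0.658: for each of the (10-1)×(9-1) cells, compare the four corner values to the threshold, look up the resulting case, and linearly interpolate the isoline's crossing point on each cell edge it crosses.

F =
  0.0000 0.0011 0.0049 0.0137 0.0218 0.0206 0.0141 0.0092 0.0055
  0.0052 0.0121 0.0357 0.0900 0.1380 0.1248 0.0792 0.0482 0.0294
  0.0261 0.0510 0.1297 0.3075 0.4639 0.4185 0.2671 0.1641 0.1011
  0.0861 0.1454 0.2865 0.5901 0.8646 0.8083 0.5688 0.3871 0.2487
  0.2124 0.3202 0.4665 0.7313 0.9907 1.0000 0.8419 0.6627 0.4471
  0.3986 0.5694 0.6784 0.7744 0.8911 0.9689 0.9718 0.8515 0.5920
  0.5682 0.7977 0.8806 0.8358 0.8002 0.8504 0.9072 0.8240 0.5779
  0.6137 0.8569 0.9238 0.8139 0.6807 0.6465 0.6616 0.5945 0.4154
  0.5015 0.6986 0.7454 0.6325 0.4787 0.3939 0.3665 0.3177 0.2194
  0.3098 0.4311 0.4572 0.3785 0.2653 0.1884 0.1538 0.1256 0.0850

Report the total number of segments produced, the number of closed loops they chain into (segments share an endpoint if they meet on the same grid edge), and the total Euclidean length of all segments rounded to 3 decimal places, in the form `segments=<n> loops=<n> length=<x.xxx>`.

segments=28 loops=1 length=20.728

cell (2,3): code 0100 → (2.484,4.000)–(3.000,3.247)
cell (2,4): code 1100 → (2.614,5.000)–(2.484,4.000)
cell (2,5): code 1000 → (3.000,5.628)–(2.614,5.000)
cell (3,2): code 0100 → (3.481,3.000)–(4.000,2.723)
cell (3,3): code 1110 → (3.000,3.247)–(3.481,3.000)
cell (3,5): code 1101 → (3.327,6.000)–(3.000,5.628)
cell (3,6): code 1100 → (3.983,7.000)–(3.327,6.000)
cell (3,7): code 1000 → (4.000,7.022)–(3.983,7.000)
cell (4,1): code 0100 → (4.904,2.000)–(5.000,1.813)
cell (4,2): code 1110 → (4.000,2.723)–(4.904,2.000)
cell (4,7): code 1001 → (5.000,7.746)–(4.000,7.022)
cell (5,0): code 0100 → (5.388,1.000)–(6.000,0.391)
cell (5,1): code 1110 → (5.000,1.813)–(5.388,1.000)
cell (5,7): code 1001 → (6.000,7.675)–(5.000,7.746)
cell (6,0): code 0110 → (6.000,0.391)–(7.000,0.182)
cell (6,4): code 1011 → (7.000,4.664)–(6.944,5.000)
cell (6,5): code 0111 → (6.944,5.000)–(7.000,5.762)
cell (6,6): code 1011 → (7.000,6.054)–(6.723,7.000)
cell (6,7): code 0001 → (6.723,7.000)–(6.000,7.675)
cell (7,0): code 0110 → (7.000,0.182)–(8.000,0.794)
cell (7,2): code 1011 → (8.000,2.774)–(7.859,3.000)
cell (7,3): code 0011 → (7.859,3.000)–(7.112,4.000)
cell (7,4): code 0001 → (7.112,4.000)–(7.000,4.664)
cell (7,5): code 0010 → (7.000,5.762)–(7.012,6.000)
cell (7,6): code 0001 → (7.012,6.000)–(7.000,6.054)
cell (8,0): code 0010 → (8.000,0.794)–(8.152,1.000)
cell (8,1): code 0011 → (8.152,1.000)–(8.303,2.000)
cell (8,2): code 0001 → (8.303,2.000)–(8.000,2.774)
total: 28 segments, chained into 1 closed loop(s), length Σ = 20.727837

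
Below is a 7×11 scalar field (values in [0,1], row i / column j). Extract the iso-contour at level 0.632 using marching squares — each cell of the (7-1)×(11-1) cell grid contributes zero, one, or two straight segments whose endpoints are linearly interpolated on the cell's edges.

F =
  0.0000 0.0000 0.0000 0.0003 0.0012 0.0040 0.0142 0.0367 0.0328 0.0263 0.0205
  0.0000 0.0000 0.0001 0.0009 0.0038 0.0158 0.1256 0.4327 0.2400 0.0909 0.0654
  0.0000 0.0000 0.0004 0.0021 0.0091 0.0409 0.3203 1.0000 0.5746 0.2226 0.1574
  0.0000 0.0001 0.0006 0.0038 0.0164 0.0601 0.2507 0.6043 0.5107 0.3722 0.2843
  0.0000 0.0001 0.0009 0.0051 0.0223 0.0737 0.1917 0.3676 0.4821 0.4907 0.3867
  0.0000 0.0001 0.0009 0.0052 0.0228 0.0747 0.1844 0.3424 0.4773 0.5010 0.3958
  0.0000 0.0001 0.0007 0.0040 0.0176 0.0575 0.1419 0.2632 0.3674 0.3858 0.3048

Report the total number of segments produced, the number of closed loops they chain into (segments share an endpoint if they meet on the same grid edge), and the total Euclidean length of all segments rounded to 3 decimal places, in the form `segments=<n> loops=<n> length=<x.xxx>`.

segments=4 loops=1 length=4.272

cell (1,6): code 0100 → (1.351,7.000)–(2.000,6.459)
cell (1,7): code 1000 → (2.000,7.865)–(1.351,7.000)
cell (2,6): code 0010 → (2.000,6.459)–(2.930,7.000)
cell (2,7): code 0001 → (2.930,7.000)–(2.000,7.865)
total: 4 segments, chained into 1 closed loop(s), length Σ = 4.272457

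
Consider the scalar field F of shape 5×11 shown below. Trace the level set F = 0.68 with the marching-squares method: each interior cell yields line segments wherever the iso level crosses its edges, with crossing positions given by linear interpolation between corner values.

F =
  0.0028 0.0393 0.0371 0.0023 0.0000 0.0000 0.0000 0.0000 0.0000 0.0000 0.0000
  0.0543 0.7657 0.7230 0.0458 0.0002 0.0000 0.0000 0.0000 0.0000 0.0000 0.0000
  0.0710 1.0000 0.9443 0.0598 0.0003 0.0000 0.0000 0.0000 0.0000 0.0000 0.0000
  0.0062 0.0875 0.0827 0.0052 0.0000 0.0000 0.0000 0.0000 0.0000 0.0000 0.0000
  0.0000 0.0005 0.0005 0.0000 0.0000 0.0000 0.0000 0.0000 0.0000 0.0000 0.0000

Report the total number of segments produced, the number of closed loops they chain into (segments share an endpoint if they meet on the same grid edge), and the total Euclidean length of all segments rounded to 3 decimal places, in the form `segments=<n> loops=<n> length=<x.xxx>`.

segments=8 loops=1 length=5.232

cell (0,0): code 0100 → (0.882,1.000)–(1.000,0.880)
cell (0,1): code 1100 → (0.937,2.000)–(0.882,1.000)
cell (0,2): code 1000 → (1.000,2.063)–(0.937,2.000)
cell (1,0): code 0110 → (1.000,0.880)–(2.000,0.656)
cell (1,2): code 1001 → (2.000,2.299)–(1.000,2.063)
cell (2,0): code 0010 → (2.000,0.656)–(2.351,1.000)
cell (2,1): code 0011 → (2.351,1.000)–(2.307,2.000)
cell (2,2): code 0001 → (2.307,2.000)–(2.000,2.299)
total: 8 segments, chained into 1 closed loop(s), length Σ = 5.232227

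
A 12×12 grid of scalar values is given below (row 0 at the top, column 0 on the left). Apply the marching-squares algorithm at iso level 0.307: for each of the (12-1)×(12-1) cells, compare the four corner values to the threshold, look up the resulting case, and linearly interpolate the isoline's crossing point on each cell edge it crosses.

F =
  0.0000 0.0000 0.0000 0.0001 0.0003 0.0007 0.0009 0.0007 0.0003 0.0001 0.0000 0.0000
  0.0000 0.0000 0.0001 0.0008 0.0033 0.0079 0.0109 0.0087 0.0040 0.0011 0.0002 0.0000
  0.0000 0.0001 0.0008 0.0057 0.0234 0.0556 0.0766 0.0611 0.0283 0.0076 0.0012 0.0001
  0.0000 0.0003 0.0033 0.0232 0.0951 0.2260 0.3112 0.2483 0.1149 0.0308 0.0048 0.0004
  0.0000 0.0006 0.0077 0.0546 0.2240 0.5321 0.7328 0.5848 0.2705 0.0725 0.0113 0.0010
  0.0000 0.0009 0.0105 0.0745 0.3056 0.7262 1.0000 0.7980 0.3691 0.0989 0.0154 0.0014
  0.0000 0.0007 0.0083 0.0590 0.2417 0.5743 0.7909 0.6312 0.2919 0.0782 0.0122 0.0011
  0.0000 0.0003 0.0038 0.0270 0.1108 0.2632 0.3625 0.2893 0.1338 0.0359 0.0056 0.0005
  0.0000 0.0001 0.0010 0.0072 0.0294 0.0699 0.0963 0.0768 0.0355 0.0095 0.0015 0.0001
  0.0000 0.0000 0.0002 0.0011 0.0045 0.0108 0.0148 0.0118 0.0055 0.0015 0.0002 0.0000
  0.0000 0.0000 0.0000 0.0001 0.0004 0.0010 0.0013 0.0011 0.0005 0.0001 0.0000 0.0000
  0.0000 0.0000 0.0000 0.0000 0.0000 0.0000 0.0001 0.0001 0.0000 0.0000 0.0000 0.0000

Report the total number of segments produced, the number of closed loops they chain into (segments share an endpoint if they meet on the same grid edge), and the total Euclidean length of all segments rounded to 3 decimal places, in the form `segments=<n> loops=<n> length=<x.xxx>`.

cell (2,5): code 0100 → (2.982,6.000)–(3.000,5.951)
cell (2,6): code 1000 → (3.000,6.067)–(2.982,6.000)
cell (3,4): code 0100 → (3.265,5.000)–(4.000,4.269)
cell (3,5): code 1110 → (3.000,5.951)–(3.265,5.000)
cell (3,6): code 1101 → (3.174,7.000)–(3.000,6.067)
cell (3,7): code 1000 → (4.000,7.884)–(3.174,7.000)
cell (4,4): code 0110 → (4.000,4.269)–(5.000,4.003)
cell (4,7): code 1101 → (4.370,8.000)–(4.000,7.884)
cell (4,8): code 1000 → (5.000,8.230)–(4.370,8.000)
cell (5,4): code 0110 → (5.000,4.003)–(6.000,4.196)
cell (5,7): code 1011 → (6.000,7.955)–(5.804,8.000)
cell (5,8): code 0001 → (5.804,8.000)–(5.000,8.230)
cell (6,4): code 0010 → (6.000,4.196)–(6.859,5.000)
cell (6,5): code 0111 → (6.859,5.000)–(7.000,5.441)
cell (6,6): code 1011 → (7.000,6.758)–(6.948,7.000)
cell (6,7): code 0001 → (6.948,7.000)–(6.000,7.955)
cell (7,5): code 0010 → (7.000,5.441)–(7.208,6.000)
cell (7,6): code 0001 → (7.208,6.000)–(7.000,6.758)
total: 18 segments, chained into 1 closed loop(s), length Σ = 13.068526

segments=18 loops=1 length=13.069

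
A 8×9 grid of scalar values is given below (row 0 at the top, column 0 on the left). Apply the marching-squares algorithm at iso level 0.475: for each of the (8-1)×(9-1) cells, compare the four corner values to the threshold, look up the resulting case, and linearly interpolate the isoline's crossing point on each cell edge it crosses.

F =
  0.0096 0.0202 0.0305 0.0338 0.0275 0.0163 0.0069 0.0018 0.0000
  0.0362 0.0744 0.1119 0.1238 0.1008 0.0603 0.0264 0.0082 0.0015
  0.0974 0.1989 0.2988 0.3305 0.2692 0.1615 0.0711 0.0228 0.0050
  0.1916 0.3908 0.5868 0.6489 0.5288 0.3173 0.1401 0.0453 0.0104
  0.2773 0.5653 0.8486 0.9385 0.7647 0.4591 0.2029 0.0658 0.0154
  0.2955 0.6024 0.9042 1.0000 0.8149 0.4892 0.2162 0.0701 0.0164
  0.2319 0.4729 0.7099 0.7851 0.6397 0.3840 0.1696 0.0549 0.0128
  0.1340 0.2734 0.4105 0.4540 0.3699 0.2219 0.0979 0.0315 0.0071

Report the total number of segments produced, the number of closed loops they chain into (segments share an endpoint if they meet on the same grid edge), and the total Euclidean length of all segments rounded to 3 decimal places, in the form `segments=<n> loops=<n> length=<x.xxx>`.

cell (2,1): code 0100 → (2.612,2.000)–(3.000,1.430)
cell (2,2): code 1100 → (2.454,3.000)–(2.612,2.000)
cell (2,3): code 1100 → (2.793,4.000)–(2.454,3.000)
cell (2,4): code 1000 → (3.000,4.254)–(2.793,4.000)
cell (3,0): code 0100 → (3.483,1.000)–(4.000,0.686)
cell (3,1): code 1110 → (3.000,1.430)–(3.483,1.000)
cell (3,4): code 1001 → (4.000,4.948)–(3.000,4.254)
cell (4,0): code 0110 → (4.000,0.686)–(5.000,0.585)
cell (4,4): code 1101 → (4.528,5.000)–(4.000,4.948)
cell (4,5): code 1000 → (5.000,5.052)–(4.528,5.000)
cell (5,0): code 0010 → (5.000,0.585)–(5.984,1.000)
cell (5,1): code 0111 → (5.984,1.000)–(6.000,1.009)
cell (5,4): code 1011 → (6.000,4.644)–(5.135,5.000)
cell (5,5): code 0001 → (5.135,5.000)–(5.000,5.052)
cell (6,1): code 0010 → (6.000,1.009)–(6.785,2.000)
cell (6,2): code 0011 → (6.785,2.000)–(6.937,3.000)
cell (6,3): code 0011 → (6.937,3.000)–(6.610,4.000)
cell (6,4): code 0001 → (6.610,4.000)–(6.000,4.644)
total: 18 segments, chained into 1 closed loop(s), length Σ = 13.946133

segments=18 loops=1 length=13.946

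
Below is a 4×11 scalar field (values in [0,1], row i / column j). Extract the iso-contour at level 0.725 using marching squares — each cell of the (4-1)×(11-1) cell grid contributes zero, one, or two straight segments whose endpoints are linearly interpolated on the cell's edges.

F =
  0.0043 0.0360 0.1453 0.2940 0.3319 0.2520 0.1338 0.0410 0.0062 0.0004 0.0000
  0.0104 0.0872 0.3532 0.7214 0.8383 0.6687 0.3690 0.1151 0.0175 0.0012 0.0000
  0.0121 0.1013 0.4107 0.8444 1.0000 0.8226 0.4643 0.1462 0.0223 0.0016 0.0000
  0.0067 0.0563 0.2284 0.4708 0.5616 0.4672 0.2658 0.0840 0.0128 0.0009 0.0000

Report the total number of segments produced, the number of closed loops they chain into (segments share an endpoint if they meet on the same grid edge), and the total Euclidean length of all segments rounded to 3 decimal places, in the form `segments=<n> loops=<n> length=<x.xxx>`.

segments=10 loops=1 length=6.850

cell (0,3): code 0100 → (0.776,4.000)–(1.000,3.031)
cell (0,4): code 1000 → (1.000,4.668)–(0.776,4.000)
cell (1,2): code 0100 → (1.029,3.000)–(2.000,2.725)
cell (1,3): code 1110 → (1.000,3.031)–(1.029,3.000)
cell (1,4): code 1101 → (1.366,5.000)–(1.000,4.668)
cell (1,5): code 1000 → (2.000,5.272)–(1.366,5.000)
cell (2,2): code 0010 → (2.000,2.725)–(2.320,3.000)
cell (2,3): code 0011 → (2.320,3.000)–(2.627,4.000)
cell (2,4): code 0011 → (2.627,4.000)–(2.275,5.000)
cell (2,5): code 0001 → (2.275,5.000)–(2.000,5.272)
total: 10 segments, chained into 1 closed loop(s), length Σ = 6.850150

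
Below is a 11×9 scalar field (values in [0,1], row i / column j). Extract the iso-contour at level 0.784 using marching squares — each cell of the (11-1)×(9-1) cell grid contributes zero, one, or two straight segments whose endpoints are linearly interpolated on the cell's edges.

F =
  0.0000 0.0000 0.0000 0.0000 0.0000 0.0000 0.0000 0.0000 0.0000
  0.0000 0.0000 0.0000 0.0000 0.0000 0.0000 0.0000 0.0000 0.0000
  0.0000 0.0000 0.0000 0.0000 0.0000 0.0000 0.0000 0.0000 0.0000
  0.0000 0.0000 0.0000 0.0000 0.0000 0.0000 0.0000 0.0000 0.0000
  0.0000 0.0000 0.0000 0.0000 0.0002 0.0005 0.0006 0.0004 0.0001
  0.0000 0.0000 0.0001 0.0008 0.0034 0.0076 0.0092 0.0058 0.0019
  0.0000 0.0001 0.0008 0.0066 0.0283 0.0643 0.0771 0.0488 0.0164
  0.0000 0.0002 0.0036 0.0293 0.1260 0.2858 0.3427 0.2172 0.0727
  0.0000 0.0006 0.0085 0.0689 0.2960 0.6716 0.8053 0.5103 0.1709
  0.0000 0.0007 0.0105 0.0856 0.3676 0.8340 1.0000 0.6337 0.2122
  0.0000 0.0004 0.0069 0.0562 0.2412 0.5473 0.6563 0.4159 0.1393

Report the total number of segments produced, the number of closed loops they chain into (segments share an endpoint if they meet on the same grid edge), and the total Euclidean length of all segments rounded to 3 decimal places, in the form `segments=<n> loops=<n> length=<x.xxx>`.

segments=8 loops=1 length=4.957

cell (7,5): code 0100 → (7.954,6.000)–(8.000,5.841)
cell (7,6): code 1000 → (8.000,6.072)–(7.954,6.000)
cell (8,4): code 0100 → (8.692,5.000)–(9.000,4.893)
cell (8,5): code 1110 → (8.000,5.841)–(8.692,5.000)
cell (8,6): code 1001 → (9.000,6.590)–(8.000,6.072)
cell (9,4): code 0010 → (9.000,4.893)–(9.174,5.000)
cell (9,5): code 0011 → (9.174,5.000)–(9.628,6.000)
cell (9,6): code 0001 → (9.628,6.000)–(9.000,6.590)
total: 8 segments, chained into 1 closed loop(s), length Σ = 4.957133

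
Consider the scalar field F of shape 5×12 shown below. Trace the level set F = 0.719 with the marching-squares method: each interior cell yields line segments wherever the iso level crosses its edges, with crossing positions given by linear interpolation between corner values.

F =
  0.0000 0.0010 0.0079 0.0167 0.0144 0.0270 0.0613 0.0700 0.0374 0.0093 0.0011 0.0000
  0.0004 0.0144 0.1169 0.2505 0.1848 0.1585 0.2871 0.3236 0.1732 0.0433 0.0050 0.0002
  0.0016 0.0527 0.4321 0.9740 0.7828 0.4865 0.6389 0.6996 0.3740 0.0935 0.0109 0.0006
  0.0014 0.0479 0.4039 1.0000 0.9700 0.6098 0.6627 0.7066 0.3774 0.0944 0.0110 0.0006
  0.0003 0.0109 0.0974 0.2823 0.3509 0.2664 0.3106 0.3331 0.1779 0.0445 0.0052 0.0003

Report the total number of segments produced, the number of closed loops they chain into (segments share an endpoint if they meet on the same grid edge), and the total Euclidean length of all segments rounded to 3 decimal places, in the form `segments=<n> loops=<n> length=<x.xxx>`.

segments=8 loops=1 length=6.387

cell (1,2): code 0100 → (1.648,3.000)–(2.000,2.529)
cell (1,3): code 1100 → (1.893,4.000)–(1.648,3.000)
cell (1,4): code 1000 → (2.000,4.215)–(1.893,4.000)
cell (2,2): code 0110 → (2.000,2.529)–(3.000,2.529)
cell (2,4): code 1001 → (3.000,4.697)–(2.000,4.215)
cell (3,2): code 0010 → (3.000,2.529)–(3.392,3.000)
cell (3,3): code 0011 → (3.392,3.000)–(3.405,4.000)
cell (3,4): code 0001 → (3.405,4.000)–(3.000,4.697)
total: 8 segments, chained into 1 closed loop(s), length Σ = 6.386957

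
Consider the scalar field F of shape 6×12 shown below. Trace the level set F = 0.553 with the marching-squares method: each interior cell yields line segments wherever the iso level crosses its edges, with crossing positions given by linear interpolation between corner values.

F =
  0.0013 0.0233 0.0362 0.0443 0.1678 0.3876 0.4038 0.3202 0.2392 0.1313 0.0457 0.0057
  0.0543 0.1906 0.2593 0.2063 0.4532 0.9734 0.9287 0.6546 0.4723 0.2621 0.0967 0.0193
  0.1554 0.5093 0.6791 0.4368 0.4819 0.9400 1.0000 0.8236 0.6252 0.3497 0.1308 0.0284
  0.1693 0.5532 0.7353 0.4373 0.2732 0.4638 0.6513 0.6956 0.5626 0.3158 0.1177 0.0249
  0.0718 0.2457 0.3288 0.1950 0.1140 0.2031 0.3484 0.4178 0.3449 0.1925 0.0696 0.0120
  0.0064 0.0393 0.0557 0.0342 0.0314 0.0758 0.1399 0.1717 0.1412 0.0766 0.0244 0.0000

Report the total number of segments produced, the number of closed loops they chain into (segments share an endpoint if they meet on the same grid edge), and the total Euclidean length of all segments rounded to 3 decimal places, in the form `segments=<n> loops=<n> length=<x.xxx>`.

segments=22 loops=2 length=16.826

cell (0,4): code 0100 → (0.282,5.000)–(1.000,4.192)
cell (0,5): code 1100 → (0.284,6.000)–(0.282,5.000)
cell (0,6): code 1100 → (0.696,7.000)–(0.284,6.000)
cell (0,7): code 1000 → (1.000,7.557)–(0.696,7.000)
cell (1,1): code 0100 → (1.700,2.000)–(2.000,1.257)
cell (1,2): code 1000 → (2.000,2.520)–(1.700,2.000)
cell (1,4): code 0110 → (1.000,4.192)–(2.000,4.155)
cell (1,7): code 1101 → (1.528,8.000)–(1.000,7.557)
cell (1,8): code 1000 → (2.000,8.262)–(1.528,8.000)
cell (2,0): code 0100 → (2.995,1.000)–(3.000,0.999)
cell (2,1): code 1110 → (2.000,1.257)–(2.995,1.000)
cell (2,2): code 1001 → (3.000,2.612)–(2.000,2.520)
cell (2,4): code 0010 → (2.000,4.155)–(2.813,5.000)
cell (2,5): code 0111 → (2.813,5.000)–(3.000,5.476)
cell (2,8): code 1001 → (3.000,8.039)–(2.000,8.262)
cell (3,0): code 0010 → (3.000,0.999)–(3.001,1.000)
cell (3,1): code 0011 → (3.001,1.000)–(3.448,2.000)
cell (3,2): code 0001 → (3.448,2.000)–(3.000,2.612)
cell (3,5): code 0010 → (3.000,5.476)–(3.325,6.000)
cell (3,6): code 0011 → (3.325,6.000)–(3.513,7.000)
cell (3,7): code 0011 → (3.513,7.000)–(3.044,8.000)
cell (3,8): code 0001 → (3.044,8.000)–(3.000,8.039)
total: 22 segments, chained into 2 closed loop(s), length Σ = 16.826392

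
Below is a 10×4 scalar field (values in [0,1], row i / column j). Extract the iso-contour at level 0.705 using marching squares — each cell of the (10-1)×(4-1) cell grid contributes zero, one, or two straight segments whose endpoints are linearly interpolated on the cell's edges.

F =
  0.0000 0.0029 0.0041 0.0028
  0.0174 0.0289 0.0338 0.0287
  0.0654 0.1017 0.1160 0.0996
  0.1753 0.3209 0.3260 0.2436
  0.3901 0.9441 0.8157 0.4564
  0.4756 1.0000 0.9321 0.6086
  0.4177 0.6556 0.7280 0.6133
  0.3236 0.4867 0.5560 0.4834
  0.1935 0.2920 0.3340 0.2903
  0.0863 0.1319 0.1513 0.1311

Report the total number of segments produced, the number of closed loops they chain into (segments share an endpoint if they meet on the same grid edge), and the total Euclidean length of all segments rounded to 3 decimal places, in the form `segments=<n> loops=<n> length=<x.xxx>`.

segments=10 loops=1 length=7.482

cell (3,0): code 0100 → (3.616,1.000)–(4.000,0.568)
cell (3,1): code 1100 → (3.774,2.000)–(3.616,1.000)
cell (3,2): code 1000 → (4.000,2.308)–(3.774,2.000)
cell (4,0): code 0110 → (4.000,0.568)–(5.000,0.437)
cell (4,2): code 1001 → (5.000,2.702)–(4.000,2.308)
cell (5,0): code 0010 → (5.000,0.437)–(5.857,1.000)
cell (5,1): code 0111 → (5.857,1.000)–(6.000,1.682)
cell (5,2): code 1001 → (6.000,2.201)–(5.000,2.702)
cell (6,1): code 0010 → (6.000,1.682)–(6.134,2.000)
cell (6,2): code 0001 → (6.134,2.000)–(6.000,2.201)
total: 10 segments, chained into 1 closed loop(s), length Σ = 7.481672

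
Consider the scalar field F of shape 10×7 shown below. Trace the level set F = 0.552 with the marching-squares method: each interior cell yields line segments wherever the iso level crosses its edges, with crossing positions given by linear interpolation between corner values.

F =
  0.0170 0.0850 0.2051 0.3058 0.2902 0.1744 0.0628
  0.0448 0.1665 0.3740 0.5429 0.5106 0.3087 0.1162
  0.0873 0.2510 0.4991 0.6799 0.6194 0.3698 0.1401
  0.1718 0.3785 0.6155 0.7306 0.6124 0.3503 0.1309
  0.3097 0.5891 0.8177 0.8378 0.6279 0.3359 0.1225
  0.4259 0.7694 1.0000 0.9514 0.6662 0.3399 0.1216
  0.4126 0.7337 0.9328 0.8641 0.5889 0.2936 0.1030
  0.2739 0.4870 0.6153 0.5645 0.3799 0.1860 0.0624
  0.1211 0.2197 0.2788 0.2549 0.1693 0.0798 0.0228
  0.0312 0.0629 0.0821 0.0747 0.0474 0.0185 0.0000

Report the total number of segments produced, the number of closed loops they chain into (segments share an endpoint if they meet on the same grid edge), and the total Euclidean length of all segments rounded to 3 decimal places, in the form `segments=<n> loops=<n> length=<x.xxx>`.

segments=20 loops=1 length=16.095

cell (1,2): code 0100 → (1.066,3.000)–(2.000,2.293)
cell (1,3): code 1100 → (1.381,4.000)–(1.066,3.000)
cell (1,4): code 1000 → (2.000,4.270)–(1.381,4.000)
cell (2,1): code 0100 → (2.454,2.000)–(3.000,1.732)
cell (2,2): code 1110 → (2.000,2.293)–(2.454,2.000)
cell (2,4): code 1001 → (3.000,4.230)–(2.000,4.270)
cell (3,0): code 0100 → (3.824,1.000)–(4.000,0.867)
cell (3,1): code 1110 → (3.000,1.732)–(3.824,1.000)
cell (3,4): code 1001 → (4.000,4.260)–(3.000,4.230)
cell (4,0): code 0110 → (4.000,0.867)–(5.000,0.367)
cell (4,4): code 1001 → (5.000,4.350)–(4.000,4.260)
cell (5,0): code 0110 → (5.000,0.367)–(6.000,0.434)
cell (5,4): code 1001 → (6.000,4.125)–(5.000,4.350)
cell (6,0): code 0010 → (6.000,0.434)–(6.737,1.000)
cell (6,1): code 0111 → (6.737,1.000)–(7.000,1.507)
cell (6,3): code 1011 → (7.000,3.068)–(6.177,4.000)
cell (6,4): code 0001 → (6.177,4.000)–(6.000,4.125)
cell (7,1): code 0010 → (7.000,1.507)–(7.188,2.000)
cell (7,2): code 0011 → (7.188,2.000)–(7.040,3.000)
cell (7,3): code 0001 → (7.040,3.000)–(7.000,3.068)
total: 20 segments, chained into 1 closed loop(s), length Σ = 16.094586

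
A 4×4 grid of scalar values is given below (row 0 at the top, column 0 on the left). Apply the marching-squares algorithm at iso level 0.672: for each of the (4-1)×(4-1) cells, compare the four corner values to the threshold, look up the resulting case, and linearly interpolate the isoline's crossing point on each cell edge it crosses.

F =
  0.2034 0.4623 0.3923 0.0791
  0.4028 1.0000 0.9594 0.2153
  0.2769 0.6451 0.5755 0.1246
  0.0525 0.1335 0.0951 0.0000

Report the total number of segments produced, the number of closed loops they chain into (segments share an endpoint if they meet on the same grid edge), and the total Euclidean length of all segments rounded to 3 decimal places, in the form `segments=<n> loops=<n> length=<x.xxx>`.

segments=6 loops=1 length=5.396

cell (0,0): code 0100 → (0.390,1.000)–(1.000,0.451)
cell (0,1): code 1100 → (0.493,2.000)–(0.390,1.000)
cell (0,2): code 1000 → (1.000,2.386)–(0.493,2.000)
cell (1,0): code 0010 → (1.000,0.451)–(1.924,1.000)
cell (1,1): code 0011 → (1.924,1.000)–(1.749,2.000)
cell (1,2): code 0001 → (1.749,2.000)–(1.000,2.386)
total: 6 segments, chained into 1 closed loop(s), length Σ = 5.396111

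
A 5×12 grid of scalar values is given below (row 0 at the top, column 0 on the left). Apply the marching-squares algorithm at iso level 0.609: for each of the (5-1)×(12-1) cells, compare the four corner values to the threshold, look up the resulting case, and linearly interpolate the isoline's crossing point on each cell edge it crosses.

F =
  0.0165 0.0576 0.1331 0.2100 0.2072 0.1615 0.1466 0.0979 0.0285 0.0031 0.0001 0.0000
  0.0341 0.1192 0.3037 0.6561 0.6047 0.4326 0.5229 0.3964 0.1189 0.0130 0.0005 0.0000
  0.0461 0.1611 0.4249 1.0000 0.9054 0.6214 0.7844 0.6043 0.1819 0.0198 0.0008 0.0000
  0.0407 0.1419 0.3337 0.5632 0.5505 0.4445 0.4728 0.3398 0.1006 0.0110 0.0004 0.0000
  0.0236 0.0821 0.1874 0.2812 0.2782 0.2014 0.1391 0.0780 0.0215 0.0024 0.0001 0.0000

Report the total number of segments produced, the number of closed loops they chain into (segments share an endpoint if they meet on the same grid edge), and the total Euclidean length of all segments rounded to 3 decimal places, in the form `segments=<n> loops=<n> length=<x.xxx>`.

cell (0,2): code 0100 → (0.894,3.000)–(1.000,2.866)
cell (0,3): code 1000 → (1.000,3.916)–(0.894,3.000)
cell (1,2): code 0110 → (1.000,2.866)–(2.000,2.320)
cell (1,3): code 1101 → (1.014,4.000)–(1.000,3.916)
cell (1,4): code 1100 → (1.934,5.000)–(1.014,4.000)
cell (1,5): code 1100 → (1.329,6.000)–(1.934,5.000)
cell (1,6): code 1000 → (2.000,6.974)–(1.329,6.000)
cell (2,2): code 0010 → (2.000,2.320)–(2.895,3.000)
cell (2,3): code 0011 → (2.895,3.000)–(2.835,4.000)
cell (2,4): code 0011 → (2.835,4.000)–(2.070,5.000)
cell (2,5): code 0011 → (2.070,5.000)–(2.563,6.000)
cell (2,6): code 0001 → (2.563,6.000)–(2.000,6.974)
total: 12 segments, chained into 1 closed loop(s), length Σ = 11.651912

segments=12 loops=1 length=11.652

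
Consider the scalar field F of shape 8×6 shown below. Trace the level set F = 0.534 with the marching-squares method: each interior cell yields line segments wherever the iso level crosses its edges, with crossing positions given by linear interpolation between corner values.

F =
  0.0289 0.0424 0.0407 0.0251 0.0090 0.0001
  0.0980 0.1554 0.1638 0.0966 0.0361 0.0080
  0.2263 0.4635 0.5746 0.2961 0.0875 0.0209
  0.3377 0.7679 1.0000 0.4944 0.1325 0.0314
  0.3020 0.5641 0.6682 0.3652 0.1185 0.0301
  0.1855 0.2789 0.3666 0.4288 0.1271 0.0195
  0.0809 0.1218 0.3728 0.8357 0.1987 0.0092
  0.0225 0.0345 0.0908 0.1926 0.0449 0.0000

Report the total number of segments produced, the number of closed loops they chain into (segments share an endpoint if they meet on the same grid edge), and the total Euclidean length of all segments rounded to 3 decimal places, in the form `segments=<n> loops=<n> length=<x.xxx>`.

segments=14 loops=2 length=10.811

cell (1,1): code 0100 → (1.901,2.000)–(2.000,1.635)
cell (1,2): code 1000 → (2.000,2.146)–(1.901,2.000)
cell (2,0): code 0100 → (2.232,1.000)–(3.000,0.456)
cell (2,1): code 1110 → (2.000,1.635)–(2.232,1.000)
cell (2,2): code 1001 → (3.000,2.922)–(2.000,2.146)
cell (3,0): code 0110 → (3.000,0.456)–(4.000,0.885)
cell (3,2): code 1001 → (4.000,2.443)–(3.000,2.922)
cell (4,0): code 0010 → (4.000,0.885)–(4.106,1.000)
cell (4,1): code 0011 → (4.106,1.000)–(4.445,2.000)
cell (4,2): code 0001 → (4.445,2.000)–(4.000,2.443)
cell (5,2): code 0100 → (5.259,3.000)–(6.000,2.348)
cell (5,3): code 1000 → (6.000,3.474)–(5.259,3.000)
cell (6,2): code 0010 → (6.000,2.348)–(6.469,3.000)
cell (6,3): code 0001 → (6.469,3.000)–(6.000,3.474)
total: 14 segments, chained into 2 closed loop(s), length Σ = 10.810509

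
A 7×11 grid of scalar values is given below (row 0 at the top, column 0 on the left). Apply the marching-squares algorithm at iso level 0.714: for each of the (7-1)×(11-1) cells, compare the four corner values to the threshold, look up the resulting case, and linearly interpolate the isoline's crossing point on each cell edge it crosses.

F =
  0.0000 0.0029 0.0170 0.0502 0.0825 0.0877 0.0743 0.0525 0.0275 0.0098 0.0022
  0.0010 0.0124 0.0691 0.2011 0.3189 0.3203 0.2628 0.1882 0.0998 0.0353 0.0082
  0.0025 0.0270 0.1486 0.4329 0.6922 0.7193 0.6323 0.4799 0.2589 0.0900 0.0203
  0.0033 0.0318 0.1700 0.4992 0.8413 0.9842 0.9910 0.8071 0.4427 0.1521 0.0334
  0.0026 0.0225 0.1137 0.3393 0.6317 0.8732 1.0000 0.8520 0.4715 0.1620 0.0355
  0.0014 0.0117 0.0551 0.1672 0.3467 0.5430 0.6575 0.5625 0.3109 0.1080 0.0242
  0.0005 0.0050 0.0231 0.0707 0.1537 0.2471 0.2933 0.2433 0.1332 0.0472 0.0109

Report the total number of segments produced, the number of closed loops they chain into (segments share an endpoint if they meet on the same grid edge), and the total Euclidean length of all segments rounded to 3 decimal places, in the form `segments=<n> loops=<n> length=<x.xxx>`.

cell (1,4): code 0100 → (1.987,5.000)–(2.000,4.804)
cell (1,5): code 1000 → (2.000,5.061)–(1.987,5.000)
cell (2,3): code 0100 → (2.146,4.000)–(3.000,3.628)
cell (2,4): code 1110 → (2.000,4.804)–(2.146,4.000)
cell (2,5): code 1101 → (2.228,6.000)–(2.000,5.061)
cell (2,6): code 1100 → (2.715,7.000)–(2.228,6.000)
cell (2,7): code 1000 → (3.000,7.255)–(2.715,7.000)
cell (3,3): code 0010 → (3.000,3.628)–(3.607,4.000)
cell (3,4): code 0111 → (3.607,4.000)–(4.000,4.341)
cell (3,7): code 1001 → (4.000,7.363)–(3.000,7.255)
cell (4,4): code 0010 → (4.000,4.341)–(4.482,5.000)
cell (4,5): code 0011 → (4.482,5.000)–(4.835,6.000)
cell (4,6): code 0011 → (4.835,6.000)–(4.477,7.000)
cell (4,7): code 0001 → (4.477,7.000)–(4.000,7.363)
total: 14 segments, chained into 1 closed loop(s), length Σ = 10.244951

segments=14 loops=1 length=10.245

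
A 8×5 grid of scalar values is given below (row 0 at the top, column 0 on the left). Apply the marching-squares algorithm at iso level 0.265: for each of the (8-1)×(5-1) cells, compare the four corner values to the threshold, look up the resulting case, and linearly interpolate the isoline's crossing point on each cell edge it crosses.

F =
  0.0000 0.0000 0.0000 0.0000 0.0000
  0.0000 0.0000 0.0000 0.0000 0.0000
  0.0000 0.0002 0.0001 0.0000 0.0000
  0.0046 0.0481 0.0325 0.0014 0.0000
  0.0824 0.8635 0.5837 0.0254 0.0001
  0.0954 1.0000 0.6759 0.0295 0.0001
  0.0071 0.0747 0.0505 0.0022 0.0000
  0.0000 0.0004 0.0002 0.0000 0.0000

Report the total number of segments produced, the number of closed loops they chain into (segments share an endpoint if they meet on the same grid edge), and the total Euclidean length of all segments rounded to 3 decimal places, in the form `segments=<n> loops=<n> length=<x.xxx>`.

cell (3,0): code 0100 → (3.266,1.000)–(4.000,0.234)
cell (3,1): code 1100 → (3.422,2.000)–(3.266,1.000)
cell (3,2): code 1000 → (4.000,2.571)–(3.422,2.000)
cell (4,0): code 0110 → (4.000,0.234)–(5.000,0.187)
cell (4,2): code 1001 → (5.000,2.636)–(4.000,2.571)
cell (5,0): code 0010 → (5.000,0.187)–(5.794,1.000)
cell (5,1): code 0011 → (5.794,1.000)–(5.657,2.000)
cell (5,2): code 0001 → (5.657,2.000)–(5.000,2.636)
total: 8 segments, chained into 1 closed loop(s), length Σ = 7.948672

segments=8 loops=1 length=7.949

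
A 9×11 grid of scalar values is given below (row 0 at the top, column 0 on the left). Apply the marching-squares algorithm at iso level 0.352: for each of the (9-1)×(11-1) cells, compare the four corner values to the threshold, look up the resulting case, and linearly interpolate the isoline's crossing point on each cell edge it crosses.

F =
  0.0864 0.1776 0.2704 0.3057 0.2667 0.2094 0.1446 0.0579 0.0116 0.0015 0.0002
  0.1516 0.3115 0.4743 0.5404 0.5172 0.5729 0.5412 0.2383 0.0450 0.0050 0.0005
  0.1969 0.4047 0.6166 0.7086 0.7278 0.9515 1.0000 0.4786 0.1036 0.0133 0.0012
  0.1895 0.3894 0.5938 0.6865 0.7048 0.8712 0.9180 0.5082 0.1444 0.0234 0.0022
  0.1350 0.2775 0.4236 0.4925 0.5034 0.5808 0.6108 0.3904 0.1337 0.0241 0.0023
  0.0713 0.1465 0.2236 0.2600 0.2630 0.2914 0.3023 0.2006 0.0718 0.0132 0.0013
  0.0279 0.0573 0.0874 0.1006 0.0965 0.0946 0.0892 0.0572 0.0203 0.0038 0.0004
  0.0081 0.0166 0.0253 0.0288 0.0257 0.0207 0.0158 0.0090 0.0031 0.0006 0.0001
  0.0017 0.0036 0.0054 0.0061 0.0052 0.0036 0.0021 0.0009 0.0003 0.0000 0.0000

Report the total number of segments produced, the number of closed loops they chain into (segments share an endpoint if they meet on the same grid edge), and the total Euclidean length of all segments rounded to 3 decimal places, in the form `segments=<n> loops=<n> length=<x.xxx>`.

cell (0,1): code 0100 → (0.400,2.000)–(1.000,1.249)
cell (0,2): code 1100 → (0.197,3.000)–(0.400,2.000)
cell (0,3): code 1100 → (0.341,4.000)–(0.197,3.000)
cell (0,4): code 1100 → (0.392,5.000)–(0.341,4.000)
cell (0,5): code 1100 → (0.523,6.000)–(0.392,5.000)
cell (0,6): code 1000 → (1.000,6.625)–(0.523,6.000)
cell (1,0): code 0100 → (1.435,1.000)–(2.000,0.746)
cell (1,1): code 1110 → (1.000,1.249)–(1.435,1.000)
cell (1,6): code 1101 → (1.473,7.000)–(1.000,6.625)
cell (1,7): code 1000 → (2.000,7.338)–(1.473,7.000)
cell (2,0): code 0110 → (2.000,0.746)–(3.000,0.813)
cell (2,7): code 1001 → (3.000,7.429)–(2.000,7.338)
cell (3,0): code 0010 → (3.000,0.813)–(3.334,1.000)
cell (3,1): code 0111 → (3.334,1.000)–(4.000,1.510)
cell (3,7): code 1001 → (4.000,7.150)–(3.000,7.429)
cell (4,1): code 0010 → (4.000,1.510)–(4.358,2.000)
cell (4,2): code 0011 → (4.358,2.000)–(4.604,3.000)
cell (4,3): code 0011 → (4.604,3.000)–(4.630,4.000)
cell (4,4): code 0011 → (4.630,4.000)–(4.791,5.000)
cell (4,5): code 0011 → (4.791,5.000)–(4.839,6.000)
cell (4,6): code 0011 → (4.839,6.000)–(4.202,7.000)
cell (4,7): code 0001 → (4.202,7.000)–(4.000,7.150)
total: 22 segments, chained into 1 closed loop(s), length Σ = 18.492465

segments=22 loops=1 length=18.492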